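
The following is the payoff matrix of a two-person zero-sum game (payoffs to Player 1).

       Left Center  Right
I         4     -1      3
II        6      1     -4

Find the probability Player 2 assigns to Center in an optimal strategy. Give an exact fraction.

7/9

Row minima: I → -1, II → -4; maximin = -1.
Column maxima: Left → 6, Center → 1, Right → 3; minimax = 1.
-1 ≠ 1, so there is no saddle point; optimal play is mixed.
Left is strictly dominated by Center (it gives Player 1 strictly more in every row), so Player 2 never plays it.
On the remaining 2×2 (I, II vs Center, Right):
Let Player 1 play I with probability p. Expected payoff against Center: (-1)p + 1(1−p) = −2p + 1; against Right: 3p + (-4)(1−p) = 7p − 4.
Setting these equal: −2p + 1 = 7p − 4 ⇒ −9p = -5 ⇒ p = 5/9, and the value is (-2)·(5/9) + 1 = -1/9.
For Player 2: with q = P(Center), equating I's and II's payoffs gives −4q + 3 = 5q − 4 ⇒ q = 7/9.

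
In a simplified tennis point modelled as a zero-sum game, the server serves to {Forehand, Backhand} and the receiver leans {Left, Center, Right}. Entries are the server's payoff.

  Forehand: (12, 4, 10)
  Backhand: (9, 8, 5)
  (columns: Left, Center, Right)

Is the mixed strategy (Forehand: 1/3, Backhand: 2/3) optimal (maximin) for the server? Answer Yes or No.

Yes

Against Left this mix gives (1/3)·12 + (2/3)·9 = 10.
Against Center this mix gives (1/3)·4 + (2/3)·8 = 20/3.
Against Right this mix gives (1/3)·10 + (2/3)·5 = 20/3.
All of the receiver's active replies (Center, Right) yield 20/3, and no column does worse for the server. The mix makes the receiver indifferent and guarantees 20/3, so it is optimal.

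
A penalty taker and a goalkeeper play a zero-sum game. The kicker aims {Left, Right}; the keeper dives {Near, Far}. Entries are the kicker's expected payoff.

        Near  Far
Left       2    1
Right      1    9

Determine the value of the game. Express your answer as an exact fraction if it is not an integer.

17/9

Row minima: Left → 1, Right → 1; maximin = 1.
Column maxima: Near → 2, Far → 9; minimax = 2.
1 ≠ 2, so there is no saddle point; optimal play is mixed.
Let the kicker play Left with probability p. Expected payoff against Near: 2p + 1(1−p) = p + 1; against Far: 1p + 9(1−p) = −8p + 9.
Setting these equal: p + 1 = −8p + 9 ⇒ 9p = 8 ⇒ p = 8/9, and the value is (1)·(8/9) + 1 = 17/9.
For the keeper: with q = P(Near), equating Left's and Right's payoffs gives q + 1 = −8q + 9 ⇒ q = 8/9.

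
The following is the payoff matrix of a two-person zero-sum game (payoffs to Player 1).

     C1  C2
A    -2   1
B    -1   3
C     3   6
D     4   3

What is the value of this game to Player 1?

15/4

Row minima: A → -2, B → -1, C → 3, D → 3; maximin = 3.
Column maxima: C1 → 4, C2 → 6; minimax = 4.
3 ≠ 4, so there is no saddle point; optimal play is mixed.
A is strictly dominated by B, so Player 1 never plays it.
B is strictly dominated by C, so Player 1 never plays it.
On the remaining 2×2 (C, D vs C1, C2):
Let Player 1 play C with probability p. Expected payoff against C1: 3p + 4(1−p) = −p + 4; against C2: 6p + 3(1−p) = 3p + 3.
Setting these equal: −p + 4 = 3p + 3 ⇒ −4p = -1 ⇒ p = 1/4, and the value is (-1)·(1/4) + 4 = 15/4.
For Player 2: with q = P(C1), equating C's and D's payoffs gives −3q + 6 = q + 3 ⇒ q = 3/4.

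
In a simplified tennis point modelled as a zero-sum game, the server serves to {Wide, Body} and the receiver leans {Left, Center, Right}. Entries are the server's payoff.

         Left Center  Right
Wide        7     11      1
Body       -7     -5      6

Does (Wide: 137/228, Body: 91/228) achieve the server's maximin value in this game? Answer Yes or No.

Against Left this mix gives (137/228)·7 + (91/228)·(-7) = 161/114.
Against Center this mix gives (137/228)·11 + (91/228)·(-5) = 263/57.
Against Right this mix gives (137/228)·1 + (91/228)·6 = 683/228.
The receiver will play Left, holding the server to 161/114. Shifting weight toward the row that does better against Left would raise this floor (the equalizing mix achieves 49/19 against both Left and Right), so the proposed strategy is not optimal.

No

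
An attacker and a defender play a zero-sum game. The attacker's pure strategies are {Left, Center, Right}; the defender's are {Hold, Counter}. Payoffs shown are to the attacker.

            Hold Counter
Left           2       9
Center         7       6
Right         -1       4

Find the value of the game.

51/8

Row minima: Left → 2, Center → 6, Right → -1; maximin = 6.
Column maxima: Hold → 7, Counter → 9; minimax = 7.
6 ≠ 7, so there is no saddle point; optimal play is mixed.
Right is strictly dominated by Left, so the attacker never plays it.
On the remaining 2×2 (Left, Center vs Hold, Counter):
Let the attacker play Left with probability p. Expected payoff against Hold: 2p + 7(1−p) = −5p + 7; against Counter: 9p + 6(1−p) = 3p + 6.
Setting these equal: −5p + 7 = 3p + 6 ⇒ −8p = -1 ⇒ p = 1/8, and the value is (-5)·(1/8) + 7 = 51/8.
For the defender: with q = P(Hold), equating Left's and Center's payoffs gives −7q + 9 = q + 6 ⇒ q = 3/8.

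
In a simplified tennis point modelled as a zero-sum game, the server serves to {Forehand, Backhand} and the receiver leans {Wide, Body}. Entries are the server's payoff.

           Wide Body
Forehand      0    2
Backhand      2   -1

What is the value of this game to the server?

Row minima: Forehand → 0, Backhand → -1; maximin = 0.
Column maxima: Wide → 2, Body → 2; minimax = 2.
0 ≠ 2, so there is no saddle point; optimal play is mixed.
Let the server play Forehand with probability p. Expected payoff against Wide: 0p + 2(1−p) = −2p + 2; against Body: 2p + (-1)(1−p) = 3p − 1.
Setting these equal: −2p + 2 = 3p − 1 ⇒ −5p = -3 ⇒ p = 3/5, and the value is (-2)·(3/5) + 2 = 4/5.
For the receiver: with q = P(Wide), equating Forehand's and Backhand's payoffs gives −2q + 2 = 3q − 1 ⇒ q = 3/5.

4/5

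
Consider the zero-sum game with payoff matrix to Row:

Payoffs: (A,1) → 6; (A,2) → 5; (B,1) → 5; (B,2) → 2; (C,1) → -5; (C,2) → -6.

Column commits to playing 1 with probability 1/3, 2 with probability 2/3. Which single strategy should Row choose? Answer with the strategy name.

Expected payoff of A: (1/3)·6 + (2/3)·5 = 16/3.
Expected payoff of B: (1/3)·5 + (2/3)·2 = 3.
Expected payoff of C: (1/3)·(-5) + (2/3)·(-6) = -17/3.
The largest is 16/3, so Row's best response is A.

A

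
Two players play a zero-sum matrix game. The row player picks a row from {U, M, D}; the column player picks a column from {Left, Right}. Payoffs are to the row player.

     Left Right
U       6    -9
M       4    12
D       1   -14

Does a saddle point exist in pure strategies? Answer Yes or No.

Row minima: U → -9, M → 4, D → -14; maximin = 4.
Column maxima: Left → 6, Right → 12; minimax = 6.
4 ≠ 6, so no pure-strategy equilibrium exists.

No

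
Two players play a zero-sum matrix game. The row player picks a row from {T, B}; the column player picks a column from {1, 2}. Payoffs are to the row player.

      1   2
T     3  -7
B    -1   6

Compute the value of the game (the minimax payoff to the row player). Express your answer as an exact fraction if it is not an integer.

Row minima: T → -7, B → -1; maximin = -1.
Column maxima: 1 → 3, 2 → 6; minimax = 3.
-1 ≠ 3, so there is no saddle point; optimal play is mixed.
Let the row player play T with probability p. Expected payoff against 1: 3p + (-1)(1−p) = 4p − 1; against 2: (-7)p + 6(1−p) = −13p + 6.
Setting these equal: 4p − 1 = −13p + 6 ⇒ 17p = 7 ⇒ p = 7/17, and the value is (4)·(7/17) − 1 = 11/17.
For the column player: with q = P(1), equating T's and B's payoffs gives 10q − 7 = −7q + 6 ⇒ q = 13/17.

11/17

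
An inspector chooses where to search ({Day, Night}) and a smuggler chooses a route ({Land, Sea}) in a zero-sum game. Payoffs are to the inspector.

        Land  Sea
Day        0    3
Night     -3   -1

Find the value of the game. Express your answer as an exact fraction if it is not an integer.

0

Row minima: Day → 0, Night → -3; maximin = 0.
Column maxima: Land → 0, Sea → 3; minimax = 0.
Since maximin = minimax = 0, there is a saddle point and the value is 0.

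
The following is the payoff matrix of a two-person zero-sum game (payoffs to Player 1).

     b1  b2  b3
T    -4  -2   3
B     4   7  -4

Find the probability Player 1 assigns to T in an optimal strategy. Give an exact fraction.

8/15

Row minima: T → -4, B → -4; maximin = -4.
Column maxima: b1 → 4, b2 → 7, b3 → 3; minimax = 3.
-4 ≠ 3, so there is no saddle point; optimal play is mixed.
b2 is strictly dominated by b1 (it gives Player 1 strictly more in every row), so Player 2 never plays it.
On the remaining 2×2 (T, B vs b1, b3):
Let Player 1 play T with probability p. Expected payoff against b1: (-4)p + 4(1−p) = −8p + 4; against b3: 3p + (-4)(1−p) = 7p − 4.
Setting these equal: −8p + 4 = 7p − 4 ⇒ −15p = -8 ⇒ p = 8/15, and the value is (-8)·(8/15) + 4 = -4/15.
For Player 2: with q = P(b1), equating T's and B's payoffs gives −7q + 3 = 8q − 4 ⇒ q = 7/15.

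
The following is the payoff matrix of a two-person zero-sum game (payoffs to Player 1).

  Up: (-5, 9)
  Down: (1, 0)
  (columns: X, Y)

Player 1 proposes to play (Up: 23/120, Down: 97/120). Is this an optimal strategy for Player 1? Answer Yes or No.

Against X this mix gives (23/120)·(-5) + (97/120)·1 = -3/20.
Against Y this mix gives (23/120)·9 + (97/120)·0 = 69/40.
Player 2 will play X, holding Player 1 to -3/20. Shifting weight toward the row that does better against X would raise this floor (the equalizing mix achieves 3/5 against both X and Y), so the proposed strategy is not optimal.

No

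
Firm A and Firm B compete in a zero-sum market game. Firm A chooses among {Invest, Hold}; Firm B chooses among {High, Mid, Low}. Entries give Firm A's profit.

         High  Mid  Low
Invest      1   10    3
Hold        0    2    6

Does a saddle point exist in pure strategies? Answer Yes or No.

Row minima: Invest → 1, Hold → 0; maximin = 1.
Column maxima: High → 1, Mid → 10, Low → 6; minimax = 1.
maximin = minimax = 1, so a saddle point exists.

Yes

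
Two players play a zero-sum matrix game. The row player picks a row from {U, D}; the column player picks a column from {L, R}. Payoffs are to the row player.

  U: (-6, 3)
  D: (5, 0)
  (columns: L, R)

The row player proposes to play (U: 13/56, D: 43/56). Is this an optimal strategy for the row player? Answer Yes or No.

No

Against L this mix gives (13/56)·(-6) + (43/56)·5 = 137/56.
Against R this mix gives (13/56)·3 + (43/56)·0 = 39/56.
The column player will play R, holding the row player to 39/56. Shifting weight toward the row that does better against R would raise this floor (the equalizing mix achieves 15/14 against both R and L), so the proposed strategy is not optimal.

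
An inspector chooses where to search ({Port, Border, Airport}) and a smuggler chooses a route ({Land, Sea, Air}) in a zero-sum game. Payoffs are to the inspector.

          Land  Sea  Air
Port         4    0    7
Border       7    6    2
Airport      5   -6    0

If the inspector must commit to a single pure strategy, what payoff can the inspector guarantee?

2

Row minima: Port → 0, Border → 2, Airport → -6.
The best of these is 2.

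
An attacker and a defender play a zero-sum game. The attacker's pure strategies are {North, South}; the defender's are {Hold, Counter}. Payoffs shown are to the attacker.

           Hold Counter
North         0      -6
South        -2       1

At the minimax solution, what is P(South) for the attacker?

2/3

Row minima: North → -6, South → -2; maximin = -2.
Column maxima: Hold → 0, Counter → 1; minimax = 0.
-2 ≠ 0, so there is no saddle point; optimal play is mixed.
Let the attacker play North with probability p. Expected payoff against Hold: 0p + (-2)(1−p) = 2p − 2; against Counter: (-6)p + 1(1−p) = −7p + 1.
Setting these equal: 2p − 2 = −7p + 1 ⇒ 9p = 3 ⇒ p = 1/3, and the value is (2)·(1/3) − 2 = -4/3.
For the defender: with q = P(Hold), equating North's and South's payoffs gives 6q − 6 = −3q + 1 ⇒ q = 7/9.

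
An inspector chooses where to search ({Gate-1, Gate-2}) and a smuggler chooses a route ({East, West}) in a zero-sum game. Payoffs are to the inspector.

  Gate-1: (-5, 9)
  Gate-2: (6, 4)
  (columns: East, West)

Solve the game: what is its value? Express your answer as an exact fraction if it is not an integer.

Row minima: Gate-1 → -5, Gate-2 → 4; maximin = 4.
Column maxima: East → 6, West → 9; minimax = 6.
4 ≠ 6, so there is no saddle point; optimal play is mixed.
Let the inspector play Gate-1 with probability p. Expected payoff against East: (-5)p + 6(1−p) = −11p + 6; against West: 9p + 4(1−p) = 5p + 4.
Setting these equal: −11p + 6 = 5p + 4 ⇒ −16p = -2 ⇒ p = 1/8, and the value is (-11)·(1/8) + 6 = 37/8.
For the smuggler: with q = P(East), equating Gate-1's and Gate-2's payoffs gives −14q + 9 = 2q + 4 ⇒ q = 5/16.

37/8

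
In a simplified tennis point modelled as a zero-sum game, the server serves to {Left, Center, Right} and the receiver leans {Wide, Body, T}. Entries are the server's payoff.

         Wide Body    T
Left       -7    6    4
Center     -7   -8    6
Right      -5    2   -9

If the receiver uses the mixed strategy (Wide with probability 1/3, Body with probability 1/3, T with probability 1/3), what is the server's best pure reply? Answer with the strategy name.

Left

Expected payoff of Left: (1/3)·(-7) + (1/3)·6 + (1/3)·4 = 1.
Expected payoff of Center: (1/3)·(-7) + (1/3)·(-8) + (1/3)·6 = -3.
Expected payoff of Right: (1/3)·(-5) + (1/3)·2 + (1/3)·(-9) = -4.
The largest is 1, so the server's best response is Left.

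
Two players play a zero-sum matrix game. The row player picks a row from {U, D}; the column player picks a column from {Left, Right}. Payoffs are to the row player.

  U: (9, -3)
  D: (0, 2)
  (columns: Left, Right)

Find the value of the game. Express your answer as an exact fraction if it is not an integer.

Row minima: U → -3, D → 0; maximin = 0.
Column maxima: Left → 9, Right → 2; minimax = 2.
0 ≠ 2, so there is no saddle point; optimal play is mixed.
Let the row player play U with probability p. Expected payoff against Left: 9p + 0(1−p) = 9p; against Right: (-3)p + 2(1−p) = −5p + 2.
Setting these equal: 9p = −5p + 2 ⇒ 14p = 2 ⇒ p = 1/7, and the value is (9)·(1/7) = 9/7.
For the column player: with q = P(Left), equating U's and D's payoffs gives 12q − 3 = −2q + 2 ⇒ q = 5/14.

9/7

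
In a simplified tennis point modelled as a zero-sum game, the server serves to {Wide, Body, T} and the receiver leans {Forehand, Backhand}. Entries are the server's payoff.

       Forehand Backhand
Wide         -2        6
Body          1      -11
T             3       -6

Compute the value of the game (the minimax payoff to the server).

6/17

Row minima: Wide → -2, Body → -11, T → -6; maximin = -2.
Column maxima: Forehand → 3, Backhand → 6; minimax = 3.
-2 ≠ 3, so there is no saddle point; optimal play is mixed.
Body is strictly dominated by T, so the server never plays it.
On the remaining 2×2 (Wide, T vs Forehand, Backhand):
Let the server play Wide with probability p. Expected payoff against Forehand: (-2)p + 3(1−p) = −5p + 3; against Backhand: 6p + (-6)(1−p) = 12p − 6.
Setting these equal: −5p + 3 = 12p − 6 ⇒ −17p = -9 ⇒ p = 9/17, and the value is (-5)·(9/17) + 3 = 6/17.
For the receiver: with q = P(Forehand), equating Wide's and T's payoffs gives −8q + 6 = 9q − 6 ⇒ q = 12/17.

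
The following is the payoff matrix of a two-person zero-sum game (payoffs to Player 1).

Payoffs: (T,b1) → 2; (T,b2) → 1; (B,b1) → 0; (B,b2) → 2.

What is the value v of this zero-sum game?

Row minima: T → 1, B → 0; maximin = 1.
Column maxima: b1 → 2, b2 → 2; minimax = 2.
1 ≠ 2, so there is no saddle point; optimal play is mixed.
Let Player 1 play T with probability p. Expected payoff against b1: 2p + 0(1−p) = 2p; against b2: 1p + 2(1−p) = −p + 2.
Setting these equal: 2p = −p + 2 ⇒ 3p = 2 ⇒ p = 2/3, and the value is (2)·(2/3) = 4/3.
For Player 2: with q = P(b1), equating T's and B's payoffs gives q + 1 = −2q + 2 ⇒ q = 1/3.

4/3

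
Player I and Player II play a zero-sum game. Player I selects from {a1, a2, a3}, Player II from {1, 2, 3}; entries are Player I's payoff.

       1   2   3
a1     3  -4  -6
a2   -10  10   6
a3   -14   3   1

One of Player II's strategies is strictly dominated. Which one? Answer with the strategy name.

2

3 holds Player I's payoff strictly below 2 in every row: -6 < -4, 6 < 10, 1 < 3.
So 2 is strictly dominated for Player II.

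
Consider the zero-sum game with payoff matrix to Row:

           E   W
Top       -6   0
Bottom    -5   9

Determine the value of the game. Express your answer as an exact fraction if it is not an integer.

-5

Row minima: Top → -6, Bottom → -5; maximin = -5.
Column maxima: E → -5, W → 9; minimax = -5.
Since maximin = minimax = -5, there is a saddle point and the value is -5.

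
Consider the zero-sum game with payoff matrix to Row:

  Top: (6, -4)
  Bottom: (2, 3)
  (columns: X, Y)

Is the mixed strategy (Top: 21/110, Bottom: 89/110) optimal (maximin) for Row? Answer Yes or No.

Against X this mix gives (21/110)·6 + (89/110)·2 = 152/55.
Against Y this mix gives (21/110)·(-4) + (89/110)·3 = 183/110.
Column will play Y, holding Row to 183/110. Shifting weight toward the row that does better against Y would raise this floor (the equalizing mix achieves 26/11 against both Y and X), so the proposed strategy is not optimal.

No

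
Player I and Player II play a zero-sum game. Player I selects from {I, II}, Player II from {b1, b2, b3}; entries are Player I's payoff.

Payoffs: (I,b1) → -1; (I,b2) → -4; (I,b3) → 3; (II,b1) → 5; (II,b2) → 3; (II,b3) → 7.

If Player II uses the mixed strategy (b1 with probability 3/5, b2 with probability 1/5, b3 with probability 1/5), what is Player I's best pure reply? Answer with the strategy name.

Expected payoff of I: (3/5)·(-1) + (1/5)·(-4) + (1/5)·3 = -4/5.
Expected payoff of II: (3/5)·5 + (1/5)·3 + (1/5)·7 = 5.
The largest is 5, so Player I's best response is II.

II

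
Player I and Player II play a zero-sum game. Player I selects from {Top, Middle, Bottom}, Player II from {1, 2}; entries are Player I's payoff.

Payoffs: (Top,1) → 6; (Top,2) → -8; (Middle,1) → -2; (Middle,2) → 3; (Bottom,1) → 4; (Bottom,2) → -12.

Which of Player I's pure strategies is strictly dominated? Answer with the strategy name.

Top gives a strictly higher payoff than Bottom against every column: 6 > 4, -8 > -12.
So Bottom is strictly dominated and Player I never plays it.

Bottom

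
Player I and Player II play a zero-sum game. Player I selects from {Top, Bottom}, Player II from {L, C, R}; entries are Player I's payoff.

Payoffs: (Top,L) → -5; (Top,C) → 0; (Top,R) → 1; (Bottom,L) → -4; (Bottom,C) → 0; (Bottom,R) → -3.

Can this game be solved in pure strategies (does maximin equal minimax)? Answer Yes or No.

Yes

Row minima: Top → -5, Bottom → -4; maximin = -4.
Column maxima: L → -4, C → 0, R → 1; minimax = -4.
maximin = minimax = -4, so a saddle point exists.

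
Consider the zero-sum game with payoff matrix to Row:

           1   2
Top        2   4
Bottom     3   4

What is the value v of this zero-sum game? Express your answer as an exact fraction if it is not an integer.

Row minima: Top → 2, Bottom → 3; maximin = 3.
Column maxima: 1 → 3, 2 → 4; minimax = 3.
Since maximin = minimax = 3, there is a saddle point and the value is 3.

3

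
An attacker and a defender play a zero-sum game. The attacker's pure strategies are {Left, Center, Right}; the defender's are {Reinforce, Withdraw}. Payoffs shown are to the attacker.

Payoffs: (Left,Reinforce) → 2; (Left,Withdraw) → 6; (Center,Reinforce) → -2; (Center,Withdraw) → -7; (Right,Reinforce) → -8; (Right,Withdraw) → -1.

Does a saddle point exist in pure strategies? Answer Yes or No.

Row minima: Left → 2, Center → -7, Right → -8; maximin = 2.
Column maxima: Reinforce → 2, Withdraw → 6; minimax = 2.
maximin = minimax = 2, so a saddle point exists.

Yes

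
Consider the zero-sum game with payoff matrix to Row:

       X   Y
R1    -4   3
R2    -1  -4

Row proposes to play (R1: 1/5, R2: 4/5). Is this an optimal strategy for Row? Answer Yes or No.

No

Against X this mix gives (1/5)·(-4) + (4/5)·(-1) = -8/5.
Against Y this mix gives (1/5)·3 + (4/5)·(-4) = -13/5.
Column will play Y, holding Row to -13/5. Shifting weight toward the row that does better against Y would raise this floor (the equalizing mix achieves -19/10 against both Y and X), so the proposed strategy is not optimal.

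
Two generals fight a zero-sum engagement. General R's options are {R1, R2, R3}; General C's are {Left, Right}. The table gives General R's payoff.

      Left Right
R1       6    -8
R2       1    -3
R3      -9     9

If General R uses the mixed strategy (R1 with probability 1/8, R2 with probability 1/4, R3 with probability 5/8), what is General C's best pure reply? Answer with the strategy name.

Left

If General C plays Left, General R's expected payoff is (1/8)·6 + (1/4)·1 + (5/8)·(-9) = -37/8.
If General C plays Right, General R's expected payoff is (1/8)·(-8) + (1/4)·(-3) + (5/8)·9 = 31/8.
General C minimizes General R's payoff; the smallest is -37/8, so the best response is Left.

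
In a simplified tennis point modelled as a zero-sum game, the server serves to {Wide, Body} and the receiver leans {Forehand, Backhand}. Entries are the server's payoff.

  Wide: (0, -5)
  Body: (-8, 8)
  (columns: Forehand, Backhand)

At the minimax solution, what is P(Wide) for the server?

Row minima: Wide → -5, Body → -8; maximin = -5.
Column maxima: Forehand → 0, Backhand → 8; minimax = 0.
-5 ≠ 0, so there is no saddle point; optimal play is mixed.
Let the server play Wide with probability p. Expected payoff against Forehand: 0p + (-8)(1−p) = 8p − 8; against Backhand: (-5)p + 8(1−p) = −13p + 8.
Setting these equal: 8p − 8 = −13p + 8 ⇒ 21p = 16 ⇒ p = 16/21, and the value is (8)·(16/21) − 8 = -40/21.
For the receiver: with q = P(Forehand), equating Wide's and Body's payoffs gives 5q − 5 = −16q + 8 ⇒ q = 13/21.

16/21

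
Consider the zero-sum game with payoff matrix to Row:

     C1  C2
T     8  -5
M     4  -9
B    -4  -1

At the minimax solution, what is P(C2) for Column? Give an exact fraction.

3/4

Row minima: T → -5, M → -9, B → -4; maximin = -4.
Column maxima: C1 → 8, C2 → -1; minimax = -1.
-4 ≠ -1, so there is no saddle point; optimal play is mixed.
M is strictly dominated by T, so Row never plays it.
On the remaining 2×2 (T, B vs C1, C2):
Let Row play T with probability p. Expected payoff against C1: 8p + (-4)(1−p) = 12p − 4; against C2: (-5)p + (-1)(1−p) = −4p − 1.
Setting these equal: 12p − 4 = −4p − 1 ⇒ 16p = 3 ⇒ p = 3/16, and the value is (12)·(3/16) − 4 = -7/4.
For Column: with q = P(C1), equating T's and B's payoffs gives 13q − 5 = −3q − 1 ⇒ q = 1/4.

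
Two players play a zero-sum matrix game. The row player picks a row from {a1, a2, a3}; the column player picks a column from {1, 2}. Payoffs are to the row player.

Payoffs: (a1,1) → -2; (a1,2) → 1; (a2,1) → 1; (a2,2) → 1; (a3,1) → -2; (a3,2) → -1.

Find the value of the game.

Row minima: a1 → -2, a2 → 1, a3 → -2; maximin = 1.
Column maxima: 1 → 1, 2 → 1; minimax = 1.
Since maximin = minimax = 1, there is a saddle point and the value is 1.

1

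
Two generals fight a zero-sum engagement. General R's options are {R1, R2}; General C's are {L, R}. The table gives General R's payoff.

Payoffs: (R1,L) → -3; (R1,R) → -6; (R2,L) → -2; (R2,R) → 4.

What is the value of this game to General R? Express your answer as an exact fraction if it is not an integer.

-2

Row minima: R1 → -6, R2 → -2; maximin = -2.
Column maxima: L → -2, R → 4; minimax = -2.
Since maximin = minimax = -2, there is a saddle point and the value is -2.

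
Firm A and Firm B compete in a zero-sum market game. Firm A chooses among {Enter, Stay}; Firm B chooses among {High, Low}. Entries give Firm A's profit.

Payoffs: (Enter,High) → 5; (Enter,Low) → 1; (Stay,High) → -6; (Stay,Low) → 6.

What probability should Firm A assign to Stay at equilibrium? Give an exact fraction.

1/4

Row minima: Enter → 1, Stay → -6; maximin = 1.
Column maxima: High → 5, Low → 6; minimax = 5.
1 ≠ 5, so there is no saddle point; optimal play is mixed.
Let Firm A play Enter with probability p. Expected payoff against High: 5p + (-6)(1−p) = 11p − 6; against Low: 1p + 6(1−p) = −5p + 6.
Setting these equal: 11p − 6 = −5p + 6 ⇒ 16p = 12 ⇒ p = 3/4, and the value is (11)·(3/4) − 6 = 9/4.
For Firm B: with q = P(High), equating Enter's and Stay's payoffs gives 4q + 1 = −12q + 6 ⇒ q = 5/16.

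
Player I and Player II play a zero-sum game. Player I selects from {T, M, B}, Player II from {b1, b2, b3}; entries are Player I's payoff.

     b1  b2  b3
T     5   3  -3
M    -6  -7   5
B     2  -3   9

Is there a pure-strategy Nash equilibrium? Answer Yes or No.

Row minima: T → -3, M → -7, B → -3; maximin = -3.
Column maxima: b1 → 5, b2 → 3, b3 → 9; minimax = 3.
-3 ≠ 3, so no pure-strategy equilibrium exists.

No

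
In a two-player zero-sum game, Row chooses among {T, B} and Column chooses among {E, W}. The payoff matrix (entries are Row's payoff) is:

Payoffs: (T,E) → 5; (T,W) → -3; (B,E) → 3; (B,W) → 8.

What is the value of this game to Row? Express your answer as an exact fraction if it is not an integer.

49/13

Row minima: T → -3, B → 3; maximin = 3.
Column maxima: E → 5, W → 8; minimax = 5.
3 ≠ 5, so there is no saddle point; optimal play is mixed.
Let Row play T with probability p. Expected payoff against E: 5p + 3(1−p) = 2p + 3; against W: (-3)p + 8(1−p) = −11p + 8.
Setting these equal: 2p + 3 = −11p + 8 ⇒ 13p = 5 ⇒ p = 5/13, and the value is (2)·(5/13) + 3 = 49/13.
For Column: with q = P(E), equating T's and B's payoffs gives 8q − 3 = −5q + 8 ⇒ q = 11/13.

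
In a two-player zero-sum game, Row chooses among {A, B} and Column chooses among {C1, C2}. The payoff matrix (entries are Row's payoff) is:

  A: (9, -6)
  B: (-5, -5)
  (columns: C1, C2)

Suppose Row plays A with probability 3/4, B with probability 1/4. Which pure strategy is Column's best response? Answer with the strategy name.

If Column plays C1, Row's expected payoff is (3/4)·9 + (1/4)·(-5) = 11/2.
If Column plays C2, Row's expected payoff is (3/4)·(-6) + (1/4)·(-5) = -23/4.
Column minimizes Row's payoff; the smallest is -23/4, so the best response is C2.

C2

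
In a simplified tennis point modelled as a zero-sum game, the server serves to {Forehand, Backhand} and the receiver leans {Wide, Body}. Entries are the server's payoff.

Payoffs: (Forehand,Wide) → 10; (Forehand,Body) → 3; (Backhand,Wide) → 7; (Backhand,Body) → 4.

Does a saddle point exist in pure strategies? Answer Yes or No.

Row minima: Forehand → 3, Backhand → 4; maximin = 4.
Column maxima: Wide → 10, Body → 4; minimax = 4.
maximin = minimax = 4, so a saddle point exists.

Yes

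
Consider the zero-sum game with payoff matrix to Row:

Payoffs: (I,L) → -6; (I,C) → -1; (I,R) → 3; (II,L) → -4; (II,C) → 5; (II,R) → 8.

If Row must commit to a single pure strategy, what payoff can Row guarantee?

Row minima: I → -6, II → -4.
The best of these is -4.

-4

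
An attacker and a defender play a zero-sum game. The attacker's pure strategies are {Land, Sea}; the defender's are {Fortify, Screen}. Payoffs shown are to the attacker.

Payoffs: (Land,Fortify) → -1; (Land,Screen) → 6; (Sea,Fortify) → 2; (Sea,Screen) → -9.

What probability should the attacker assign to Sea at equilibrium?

7/18

Row minima: Land → -1, Sea → -9; maximin = -1.
Column maxima: Fortify → 2, Screen → 6; minimax = 2.
-1 ≠ 2, so there is no saddle point; optimal play is mixed.
Let the attacker play Land with probability p. Expected payoff against Fortify: (-1)p + 2(1−p) = −3p + 2; against Screen: 6p + (-9)(1−p) = 15p − 9.
Setting these equal: −3p + 2 = 15p − 9 ⇒ −18p = -11 ⇒ p = 11/18, and the value is (-3)·(11/18) + 2 = 1/6.
For the defender: with q = P(Fortify), equating Land's and Sea's payoffs gives −7q + 6 = 11q − 9 ⇒ q = 5/6.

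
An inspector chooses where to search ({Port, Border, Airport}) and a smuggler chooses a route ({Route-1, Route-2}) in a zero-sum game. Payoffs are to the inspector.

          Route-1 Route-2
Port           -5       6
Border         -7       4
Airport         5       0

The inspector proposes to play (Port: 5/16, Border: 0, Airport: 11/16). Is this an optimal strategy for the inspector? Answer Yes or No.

Yes

Against Route-1 this mix gives (5/16)·(-5) + (11/16)·5 = 15/8.
Against Route-2 this mix gives (5/16)·6 + (11/16)·0 = 15/8.
All of the smuggler's active replies (Route-1, Route-2) yield 15/8, and no column does worse for the inspector. The mix makes the smuggler indifferent and guarantees 15/8, so it is optimal.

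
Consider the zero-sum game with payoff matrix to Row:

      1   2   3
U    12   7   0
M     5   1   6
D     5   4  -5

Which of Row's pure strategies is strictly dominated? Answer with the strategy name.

D

U gives a strictly higher payoff than D against every column: 12 > 5, 7 > 4, 0 > -5.
So D is strictly dominated and Row never plays it.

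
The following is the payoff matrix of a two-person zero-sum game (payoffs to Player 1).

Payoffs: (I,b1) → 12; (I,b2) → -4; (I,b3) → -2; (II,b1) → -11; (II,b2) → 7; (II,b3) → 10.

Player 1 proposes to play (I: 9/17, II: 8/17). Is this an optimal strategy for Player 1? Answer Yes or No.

Against b1 this mix gives (9/17)·12 + (8/17)·(-11) = 20/17.
Against b2 this mix gives (9/17)·(-4) + (8/17)·7 = 20/17.
Against b3 this mix gives (9/17)·(-2) + (8/17)·10 = 62/17.
All of Player 2's active replies (b1, b2) yield 20/17, and no column does worse for Player 1. The mix makes Player 2 indifferent and guarantees 20/17, so it is optimal.

Yes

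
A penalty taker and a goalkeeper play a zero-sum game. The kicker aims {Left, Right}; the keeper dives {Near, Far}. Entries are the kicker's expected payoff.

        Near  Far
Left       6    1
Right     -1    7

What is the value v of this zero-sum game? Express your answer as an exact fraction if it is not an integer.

43/13

Row minima: Left → 1, Right → -1; maximin = 1.
Column maxima: Near → 6, Far → 7; minimax = 6.
1 ≠ 6, so there is no saddle point; optimal play is mixed.
Let the kicker play Left with probability p. Expected payoff against Near: 6p + (-1)(1−p) = 7p − 1; against Far: 1p + 7(1−p) = −6p + 7.
Setting these equal: 7p − 1 = −6p + 7 ⇒ 13p = 8 ⇒ p = 8/13, and the value is (7)·(8/13) − 1 = 43/13.
For the keeper: with q = P(Near), equating Left's and Right's payoffs gives 5q + 1 = −8q + 7 ⇒ q = 6/13.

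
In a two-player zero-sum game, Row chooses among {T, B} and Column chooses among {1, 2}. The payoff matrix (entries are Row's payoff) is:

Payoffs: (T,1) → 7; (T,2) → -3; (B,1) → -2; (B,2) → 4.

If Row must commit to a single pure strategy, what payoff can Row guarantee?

Row minima: T → -3, B → -2.
The best of these is -2.

-2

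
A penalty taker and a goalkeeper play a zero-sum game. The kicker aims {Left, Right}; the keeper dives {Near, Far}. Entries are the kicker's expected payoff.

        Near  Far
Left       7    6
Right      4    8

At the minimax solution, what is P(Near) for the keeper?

Row minima: Left → 6, Right → 4; maximin = 6.
Column maxima: Near → 7, Far → 8; minimax = 7.
6 ≠ 7, so there is no saddle point; optimal play is mixed.
Let the kicker play Left with probability p. Expected payoff against Near: 7p + 4(1−p) = 3p + 4; against Far: 6p + 8(1−p) = −2p + 8.
Setting these equal: 3p + 4 = −2p + 8 ⇒ 5p = 4 ⇒ p = 4/5, and the value is (3)·(4/5) + 4 = 32/5.
For the keeper: with q = P(Near), equating Left's and Right's payoffs gives q + 6 = −4q + 8 ⇒ q = 2/5.

2/5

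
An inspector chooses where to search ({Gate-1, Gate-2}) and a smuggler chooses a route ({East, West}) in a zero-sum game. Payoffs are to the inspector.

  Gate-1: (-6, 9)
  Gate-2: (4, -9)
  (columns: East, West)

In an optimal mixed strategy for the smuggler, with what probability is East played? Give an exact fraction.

Row minima: Gate-1 → -6, Gate-2 → -9; maximin = -6.
Column maxima: East → 4, West → 9; minimax = 4.
-6 ≠ 4, so there is no saddle point; optimal play is mixed.
Let the inspector play Gate-1 with probability p. Expected payoff against East: (-6)p + 4(1−p) = −10p + 4; against West: 9p + (-9)(1−p) = 18p − 9.
Setting these equal: −10p + 4 = 18p − 9 ⇒ −28p = -13 ⇒ p = 13/28, and the value is (-10)·(13/28) + 4 = -9/14.
For the smuggler: with q = P(East), equating Gate-1's and Gate-2's payoffs gives −15q + 9 = 13q − 9 ⇒ q = 9/14.

9/14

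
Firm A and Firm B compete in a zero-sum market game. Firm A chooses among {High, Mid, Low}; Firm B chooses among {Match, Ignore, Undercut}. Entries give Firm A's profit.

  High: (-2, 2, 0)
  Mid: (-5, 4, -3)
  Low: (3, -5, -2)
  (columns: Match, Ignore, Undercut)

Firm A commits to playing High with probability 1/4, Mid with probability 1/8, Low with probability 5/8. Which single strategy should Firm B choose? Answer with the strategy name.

Ignore

If Firm B plays Match, Firm A's expected payoff is (1/4)·(-2) + (1/8)·(-5) + (5/8)·3 = 3/4.
If Firm B plays Ignore, Firm A's expected payoff is (1/4)·2 + (1/8)·4 + (5/8)·(-5) = -17/8.
If Firm B plays Undercut, Firm A's expected payoff is (1/4)·0 + (1/8)·(-3) + (5/8)·(-2) = -13/8.
Firm B minimizes Firm A's payoff; the smallest is -17/8, so the best response is Ignore.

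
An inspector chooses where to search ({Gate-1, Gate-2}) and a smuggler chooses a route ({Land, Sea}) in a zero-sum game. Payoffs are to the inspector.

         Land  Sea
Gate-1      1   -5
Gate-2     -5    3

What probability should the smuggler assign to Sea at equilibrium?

3/7

Row minima: Gate-1 → -5, Gate-2 → -5; maximin = -5.
Column maxima: Land → 1, Sea → 3; minimax = 1.
-5 ≠ 1, so there is no saddle point; optimal play is mixed.
Let the inspector play Gate-1 with probability p. Expected payoff against Land: 1p + (-5)(1−p) = 6p − 5; against Sea: (-5)p + 3(1−p) = −8p + 3.
Setting these equal: 6p − 5 = −8p + 3 ⇒ 14p = 8 ⇒ p = 4/7, and the value is (6)·(4/7) − 5 = -11/7.
For the smuggler: with q = P(Land), equating Gate-1's and Gate-2's payoffs gives 6q − 5 = −8q + 3 ⇒ q = 4/7.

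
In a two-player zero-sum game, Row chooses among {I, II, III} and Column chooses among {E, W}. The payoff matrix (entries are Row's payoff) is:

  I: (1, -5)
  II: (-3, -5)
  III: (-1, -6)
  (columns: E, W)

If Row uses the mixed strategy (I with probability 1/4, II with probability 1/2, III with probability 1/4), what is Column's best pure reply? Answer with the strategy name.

If Column plays E, Row's expected payoff is (1/4)·1 + (1/2)·(-3) + (1/4)·(-1) = -3/2.
If Column plays W, Row's expected payoff is (1/4)·(-5) + (1/2)·(-5) + (1/4)·(-6) = -21/4.
Column minimizes Row's payoff; the smallest is -21/4, so the best response is W.

W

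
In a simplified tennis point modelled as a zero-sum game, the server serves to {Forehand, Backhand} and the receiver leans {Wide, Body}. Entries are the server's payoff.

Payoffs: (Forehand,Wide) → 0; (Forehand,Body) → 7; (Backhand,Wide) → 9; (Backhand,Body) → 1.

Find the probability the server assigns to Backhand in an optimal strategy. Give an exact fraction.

7/15

Row minima: Forehand → 0, Backhand → 1; maximin = 1.
Column maxima: Wide → 9, Body → 7; minimax = 7.
1 ≠ 7, so there is no saddle point; optimal play is mixed.
Let the server play Forehand with probability p. Expected payoff against Wide: 0p + 9(1−p) = −9p + 9; against Body: 7p + 1(1−p) = 6p + 1.
Setting these equal: −9p + 9 = 6p + 1 ⇒ −15p = -8 ⇒ p = 8/15, and the value is (-9)·(8/15) + 9 = 21/5.
For the receiver: with q = P(Wide), equating Forehand's and Backhand's payoffs gives −7q + 7 = 8q + 1 ⇒ q = 2/5.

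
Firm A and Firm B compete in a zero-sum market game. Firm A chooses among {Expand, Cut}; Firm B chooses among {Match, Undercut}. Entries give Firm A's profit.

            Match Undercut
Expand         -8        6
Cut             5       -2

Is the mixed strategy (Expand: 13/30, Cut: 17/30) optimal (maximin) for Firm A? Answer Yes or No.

Against Match this mix gives (13/30)·(-8) + (17/30)·5 = -19/30.
Against Undercut this mix gives (13/30)·6 + (17/30)·(-2) = 22/15.
Firm B will play Match, holding Firm A to -19/30. Shifting weight toward the row that does better against Match would raise this floor (the equalizing mix achieves 2/3 against both Match and Undercut), so the proposed strategy is not optimal.

No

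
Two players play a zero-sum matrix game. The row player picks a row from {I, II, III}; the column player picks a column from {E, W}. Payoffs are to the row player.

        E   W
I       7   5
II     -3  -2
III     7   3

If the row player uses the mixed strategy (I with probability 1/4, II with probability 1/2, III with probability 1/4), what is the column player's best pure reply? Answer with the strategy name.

W

If the column player plays E, the row player's expected payoff is (1/4)·7 + (1/2)·(-3) + (1/4)·7 = 2.
If the column player plays W, the row player's expected payoff is (1/4)·5 + (1/2)·(-2) + (1/4)·3 = 1.
The column player minimizes the row player's payoff; the smallest is 1, so the best response is W.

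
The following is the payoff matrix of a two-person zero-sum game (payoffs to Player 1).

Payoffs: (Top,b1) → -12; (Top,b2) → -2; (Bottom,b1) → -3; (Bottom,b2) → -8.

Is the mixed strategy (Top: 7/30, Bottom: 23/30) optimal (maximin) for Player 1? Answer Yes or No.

Against b1 this mix gives (7/30)·(-12) + (23/30)·(-3) = -51/10.
Against b2 this mix gives (7/30)·(-2) + (23/30)·(-8) = -33/5.
Player 2 will play b2, holding Player 1 to -33/5. Shifting weight toward the row that does better against b2 would raise this floor (the equalizing mix achieves -6 against both b2 and b1), so the proposed strategy is not optimal.

No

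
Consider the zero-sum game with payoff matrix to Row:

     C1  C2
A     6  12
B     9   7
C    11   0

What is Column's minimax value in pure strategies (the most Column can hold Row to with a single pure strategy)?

Column maxima: C1 → 11, C2 → 12.
The smallest of these is 11.

11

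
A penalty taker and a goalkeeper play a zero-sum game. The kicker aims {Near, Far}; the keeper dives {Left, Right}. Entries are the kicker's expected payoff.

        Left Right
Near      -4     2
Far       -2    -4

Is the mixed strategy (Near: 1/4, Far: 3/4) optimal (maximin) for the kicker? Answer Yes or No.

Against Left this mix gives (1/4)·(-4) + (3/4)·(-2) = -5/2.
Against Right this mix gives (1/4)·2 + (3/4)·(-4) = -5/2.
All of the keeper's active replies (Left, Right) yield -5/2, and no column does worse for the kicker. The mix makes the keeper indifferent and guarantees -5/2, so it is optimal.

Yes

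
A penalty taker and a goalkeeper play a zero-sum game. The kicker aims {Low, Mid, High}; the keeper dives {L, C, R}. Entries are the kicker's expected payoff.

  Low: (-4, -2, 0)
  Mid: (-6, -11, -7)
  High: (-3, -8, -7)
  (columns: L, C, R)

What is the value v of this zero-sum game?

Row minima: Low → -4, Mid → -11, High → -8; maximin = -4.
Column maxima: L → -3, C → -2, R → 0; minimax = -3.
-4 ≠ -3, so there is no saddle point; optimal play is mixed.
Mid is strictly dominated by Low, so the kicker never plays it.
R is strictly dominated by C (it gives the kicker strictly more in every row), so the keeper never plays it.
On the remaining 2×2 (Low, High vs L, C):
Let the kicker play Low with probability p. Expected payoff against L: (-4)p + (-3)(1−p) = −p − 3; against C: (-2)p + (-8)(1−p) = 6p − 8.
Setting these equal: −p − 3 = 6p − 8 ⇒ −7p = -5 ⇒ p = 5/7, and the value is (-1)·(5/7) − 3 = -26/7.
For the keeper: with q = P(L), equating Low's and High's payoffs gives −2q − 2 = 5q − 8 ⇒ q = 6/7.

-26/7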